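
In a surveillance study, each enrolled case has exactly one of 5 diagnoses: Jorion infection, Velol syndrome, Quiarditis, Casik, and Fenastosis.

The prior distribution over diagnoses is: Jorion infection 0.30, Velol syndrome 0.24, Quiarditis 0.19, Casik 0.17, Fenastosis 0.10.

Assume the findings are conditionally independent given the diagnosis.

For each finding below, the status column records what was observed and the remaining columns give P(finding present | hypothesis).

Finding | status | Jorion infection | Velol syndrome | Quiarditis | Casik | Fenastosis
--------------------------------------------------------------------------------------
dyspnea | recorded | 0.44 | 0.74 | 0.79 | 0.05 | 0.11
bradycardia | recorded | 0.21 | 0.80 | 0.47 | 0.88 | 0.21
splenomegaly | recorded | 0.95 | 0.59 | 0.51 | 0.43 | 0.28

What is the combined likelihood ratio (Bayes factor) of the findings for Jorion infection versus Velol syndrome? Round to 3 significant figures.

0.251

The Bayes factor is the ratio of the joint likelihoods of the evidence pattern under the two hypotheses.
  Jorion infection: 0.44 × 0.21 × 0.95 = 0.08778
  Velol syndrome: 0.74 × 0.80 × 0.59 = 0.34928
Bayes factor = 0.08778 / 0.34928 ≈ 0.251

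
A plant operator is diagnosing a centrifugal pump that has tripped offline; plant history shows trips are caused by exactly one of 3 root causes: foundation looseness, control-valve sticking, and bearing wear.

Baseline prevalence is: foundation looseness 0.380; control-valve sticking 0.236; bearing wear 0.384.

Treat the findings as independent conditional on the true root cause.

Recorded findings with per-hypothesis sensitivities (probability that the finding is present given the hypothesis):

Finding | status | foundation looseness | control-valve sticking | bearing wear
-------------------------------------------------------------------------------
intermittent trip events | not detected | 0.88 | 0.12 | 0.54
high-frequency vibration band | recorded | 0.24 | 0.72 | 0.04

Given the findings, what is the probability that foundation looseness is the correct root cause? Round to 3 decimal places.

0.065

For each hypothesis, the unnormalized posterior weight is prior × product of the finding likelihoods (using 1 − P(present | H) for each absent finding):
  foundation looseness: 0.380 × (1 − 0.88) × 0.24 = 0.010944
  control-valve sticking: 0.236 × (1 − 0.12) × 0.72 = 0.14953
  bearing wear: 0.384 × (1 − 0.54) × 0.04 = 0.0070656
Normalizing constant Z = 0.010944 + 0.14953 + 0.0070656 = 0.16754.
P(foundation looseness | evidence) = 0.010944 / 0.16754 ≈ 0.065.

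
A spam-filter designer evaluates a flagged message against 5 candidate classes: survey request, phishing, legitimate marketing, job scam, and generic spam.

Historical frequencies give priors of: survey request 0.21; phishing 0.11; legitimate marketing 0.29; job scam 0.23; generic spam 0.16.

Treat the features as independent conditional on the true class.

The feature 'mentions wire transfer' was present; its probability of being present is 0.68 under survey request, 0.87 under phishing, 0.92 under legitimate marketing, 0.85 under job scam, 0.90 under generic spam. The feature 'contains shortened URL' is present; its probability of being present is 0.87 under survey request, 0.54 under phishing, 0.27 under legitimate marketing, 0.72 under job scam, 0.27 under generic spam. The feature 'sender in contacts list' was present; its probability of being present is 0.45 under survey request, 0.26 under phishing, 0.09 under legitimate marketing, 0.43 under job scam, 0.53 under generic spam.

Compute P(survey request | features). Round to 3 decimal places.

0.356

For each hypothesis, the unnormalized posterior weight is prior × product of the feature likelihoods:
  survey request: 0.21 × 0.68 × 0.87 × 0.45 = 0.055906
  phishing: 0.11 × 0.87 × 0.54 × 0.26 = 0.013436
  legitimate marketing: 0.29 × 0.92 × 0.27 × 0.09 = 0.0064832
  job scam: 0.23 × 0.85 × 0.72 × 0.43 = 0.060527
  generic spam: 0.16 × 0.90 × 0.27 × 0.53 = 0.020606
Marginal likelihood of the evidence = 0.15696.
P(survey request | evidence) = 0.055906 / 0.15696 ≈ 0.356.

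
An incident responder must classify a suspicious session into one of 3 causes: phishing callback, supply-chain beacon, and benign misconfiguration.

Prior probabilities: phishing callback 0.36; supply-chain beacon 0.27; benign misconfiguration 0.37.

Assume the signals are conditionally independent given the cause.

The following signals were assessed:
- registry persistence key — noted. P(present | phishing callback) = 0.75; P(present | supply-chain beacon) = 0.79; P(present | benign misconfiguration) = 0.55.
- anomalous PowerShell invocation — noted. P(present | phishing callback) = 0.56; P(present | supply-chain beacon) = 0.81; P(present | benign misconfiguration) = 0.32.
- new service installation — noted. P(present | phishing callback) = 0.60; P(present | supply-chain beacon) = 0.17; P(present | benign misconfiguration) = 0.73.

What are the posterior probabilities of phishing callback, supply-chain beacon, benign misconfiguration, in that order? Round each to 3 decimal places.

For each hypothesis, the unnormalized posterior weight is prior × product of the signal likelihoods:
  phishing callback: 0.36 × 0.75 × 0.56 × 0.60 = 0.09072
  supply-chain beacon: 0.27 × 0.79 × 0.81 × 0.17 = 0.029371
  benign misconfiguration: 0.37 × 0.55 × 0.32 × 0.73 = 0.047538
Marginal likelihood of the evidence = 0.16763.
P(phishing callback | evidence) = 0.09072 / 0.16763 ≈ 0.541
P(supply-chain beacon | evidence) = 0.029371 / 0.16763 ≈ 0.175
P(benign misconfiguration | evidence) = 0.047538 / 0.16763 ≈ 0.284

0.541, 0.175, 0.284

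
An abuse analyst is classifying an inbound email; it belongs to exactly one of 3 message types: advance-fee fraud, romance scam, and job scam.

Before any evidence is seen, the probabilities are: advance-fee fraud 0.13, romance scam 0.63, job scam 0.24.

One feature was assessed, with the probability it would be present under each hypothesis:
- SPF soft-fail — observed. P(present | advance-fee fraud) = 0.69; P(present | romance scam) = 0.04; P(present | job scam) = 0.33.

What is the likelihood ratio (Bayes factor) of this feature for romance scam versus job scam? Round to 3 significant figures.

The Bayes factor is the ratio of the two likelihoods.
  romance scam: 0.04
  job scam: 0.33
Bayes factor = 0.04 / 0.33 ≈ 0.121

0.121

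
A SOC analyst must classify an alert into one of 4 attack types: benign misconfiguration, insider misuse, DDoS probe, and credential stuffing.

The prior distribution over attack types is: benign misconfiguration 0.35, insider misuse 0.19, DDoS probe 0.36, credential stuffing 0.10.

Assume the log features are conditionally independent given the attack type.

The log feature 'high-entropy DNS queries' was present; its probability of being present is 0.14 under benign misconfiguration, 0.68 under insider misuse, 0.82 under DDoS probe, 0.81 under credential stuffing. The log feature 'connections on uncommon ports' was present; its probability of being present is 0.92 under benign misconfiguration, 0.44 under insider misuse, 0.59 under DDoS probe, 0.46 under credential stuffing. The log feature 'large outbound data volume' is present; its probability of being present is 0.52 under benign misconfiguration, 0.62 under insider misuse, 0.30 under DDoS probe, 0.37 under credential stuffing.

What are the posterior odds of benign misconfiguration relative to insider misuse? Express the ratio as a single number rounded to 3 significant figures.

0.665

Posterior odds equal prior odds times the likelihood ratio; only the two competing hypotheses matter.
  benign misconfiguration: 0.35 × 0.14 × 0.92 × 0.52 = 0.023442
  insider misuse: 0.19 × 0.68 × 0.44 × 0.62 = 0.035246
Posterior odds = 0.023442 / 0.035246 ≈ 0.665.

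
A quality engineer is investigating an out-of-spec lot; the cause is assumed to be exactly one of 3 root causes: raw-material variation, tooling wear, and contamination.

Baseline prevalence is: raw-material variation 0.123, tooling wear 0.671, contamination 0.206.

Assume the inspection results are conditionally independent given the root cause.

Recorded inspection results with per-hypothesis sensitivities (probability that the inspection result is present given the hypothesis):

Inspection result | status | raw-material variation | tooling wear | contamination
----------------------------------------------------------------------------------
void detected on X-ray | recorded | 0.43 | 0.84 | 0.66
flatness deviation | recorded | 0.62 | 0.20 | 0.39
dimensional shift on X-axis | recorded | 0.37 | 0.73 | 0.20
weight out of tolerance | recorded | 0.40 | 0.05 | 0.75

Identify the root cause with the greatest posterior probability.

Multiply each prior by the joint likelihood of the inspection result pattern:
  raw-material variation: 0.123 × 0.43 × 0.62 × 0.37 × 0.40 = 0.0048532
  tooling wear: 0.671 × 0.84 × 0.20 × 0.73 × 0.05 = 0.0041146
  contamination: 0.206 × 0.66 × 0.39 × 0.20 × 0.75 = 0.0079537
Marginal likelihood of the evidence = 0.016921.
P(raw-material variation | evidence) ≈ 0.0048532 / 0.016921 ≈ 0.287
P(tooling wear | evidence) ≈ 0.0041146 / 0.016921 ≈ 0.243
P(contamination | evidence) ≈ 0.0079537 / 0.016921 ≈ 0.470
The largest is 0.470, so contamination is most probable.

contamination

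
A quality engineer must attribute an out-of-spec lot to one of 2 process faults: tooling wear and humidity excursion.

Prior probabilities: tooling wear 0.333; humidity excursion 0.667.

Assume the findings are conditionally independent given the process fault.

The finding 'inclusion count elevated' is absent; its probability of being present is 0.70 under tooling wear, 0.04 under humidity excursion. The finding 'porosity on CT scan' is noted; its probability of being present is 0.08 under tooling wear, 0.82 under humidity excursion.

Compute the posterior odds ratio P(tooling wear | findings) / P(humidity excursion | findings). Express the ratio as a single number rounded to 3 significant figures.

0.0152

The normalizing constant cancels in an odds ratio, so compute prior × likelihood for the two hypotheses only (using 1 − P(present | H) for each absent finding):
  tooling wear: 0.333 × (1 − 0.70) × 0.08 = 0.007992
  humidity excursion: 0.667 × (1 − 0.04) × 0.82 = 0.52506
Odds(tooling wear : humidity excursion) = 0.007992 / 0.52506 ≈ 0.0152.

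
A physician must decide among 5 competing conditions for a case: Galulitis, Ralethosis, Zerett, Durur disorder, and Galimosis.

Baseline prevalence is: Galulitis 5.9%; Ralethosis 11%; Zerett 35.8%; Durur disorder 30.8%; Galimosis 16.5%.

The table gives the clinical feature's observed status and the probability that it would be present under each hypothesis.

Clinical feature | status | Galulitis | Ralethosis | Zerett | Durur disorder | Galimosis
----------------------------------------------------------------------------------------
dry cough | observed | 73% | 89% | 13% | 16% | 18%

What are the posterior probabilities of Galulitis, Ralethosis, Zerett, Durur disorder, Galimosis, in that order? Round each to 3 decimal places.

Multiply each prior by the likelihood of the clinical feature:
  Galulitis: 0.059 × 0.73 = 0.04307
  Ralethosis: 0.110 × 0.89 = 0.0979
  Zerett: 0.358 × 0.13 = 0.04654
  Durur disorder: 0.308 × 0.16 = 0.04928
  Galimosis: 0.165 × 0.18 = 0.0297
Normalizing constant Z = 0.04307 + 0.0979 + 0.04654 + 0.04928 + 0.0297 = 0.26649.
P(Galulitis | evidence) = 0.04307 / 0.26649 ≈ 0.162
P(Ralethosis | evidence) = 0.0979 / 0.26649 ≈ 0.367
P(Zerett | evidence) = 0.04654 / 0.26649 ≈ 0.175
P(Durur disorder | evidence) = 0.04928 / 0.26649 ≈ 0.185
P(Galimosis | evidence) = 0.0297 / 0.26649 ≈ 0.111

0.162, 0.367, 0.175, 0.185, 0.111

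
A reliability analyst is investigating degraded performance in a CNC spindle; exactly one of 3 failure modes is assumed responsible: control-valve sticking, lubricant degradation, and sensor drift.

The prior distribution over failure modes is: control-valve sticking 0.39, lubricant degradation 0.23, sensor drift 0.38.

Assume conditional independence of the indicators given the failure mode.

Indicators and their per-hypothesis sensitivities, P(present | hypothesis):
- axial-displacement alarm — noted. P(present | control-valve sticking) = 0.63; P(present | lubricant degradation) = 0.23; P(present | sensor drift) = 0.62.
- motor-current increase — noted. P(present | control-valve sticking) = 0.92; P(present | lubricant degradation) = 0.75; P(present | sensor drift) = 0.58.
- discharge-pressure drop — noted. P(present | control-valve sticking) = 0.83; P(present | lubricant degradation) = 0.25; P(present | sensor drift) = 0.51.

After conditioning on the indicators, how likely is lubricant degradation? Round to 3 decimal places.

By Bayes' rule with conditional independence, the unnormalized weight for each hypothesis is prior × ∏ likelihoods:
  control-valve sticking: 0.39 × 0.63 × 0.92 × 0.83 = 0.18762
  lubricant degradation: 0.23 × 0.23 × 0.75 × 0.25 = 0.0099188
  sensor drift: 0.38 × 0.62 × 0.58 × 0.51 = 0.06969
Marginal likelihood of the evidence = 0.26723.
P(lubricant degradation | evidence) = 0.0099188 / 0.26723 ≈ 0.037.

0.037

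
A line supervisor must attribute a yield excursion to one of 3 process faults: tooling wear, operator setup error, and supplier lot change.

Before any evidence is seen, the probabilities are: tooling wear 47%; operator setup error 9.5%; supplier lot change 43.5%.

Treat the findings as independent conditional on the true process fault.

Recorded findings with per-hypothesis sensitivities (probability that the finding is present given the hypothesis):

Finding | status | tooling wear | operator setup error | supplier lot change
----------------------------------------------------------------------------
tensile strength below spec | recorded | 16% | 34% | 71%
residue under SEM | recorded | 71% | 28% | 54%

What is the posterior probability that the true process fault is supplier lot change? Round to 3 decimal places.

Multiply each prior by the joint likelihood of the evidence pattern:
  tooling wear: 0.470 × 0.16 × 0.71 = 0.053392
  operator setup error: 0.095 × 0.34 × 0.28 = 0.009044
  supplier lot change: 0.435 × 0.71 × 0.54 = 0.16678
Normalizing constant Z = 0.053392 + 0.009044 + 0.16678 = 0.22921.
P(supplier lot change | evidence) = 0.16678 / 0.22921 ≈ 0.728.

0.728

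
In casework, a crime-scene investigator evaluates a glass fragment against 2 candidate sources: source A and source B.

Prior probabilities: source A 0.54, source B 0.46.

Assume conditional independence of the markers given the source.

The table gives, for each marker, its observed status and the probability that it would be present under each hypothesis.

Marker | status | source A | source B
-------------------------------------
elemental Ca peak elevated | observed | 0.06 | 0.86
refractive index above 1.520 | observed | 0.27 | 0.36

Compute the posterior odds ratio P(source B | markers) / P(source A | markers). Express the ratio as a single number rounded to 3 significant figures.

16.3

Posterior odds equal prior odds times the likelihood ratio; only the two competing hypotheses matter.
  source B: 0.46 × 0.86 × 0.36 = 0.14242
  source A: 0.54 × 0.06 × 0.27 = 0.008748
Posterior odds = 0.14242 / 0.008748 ≈ 16.3.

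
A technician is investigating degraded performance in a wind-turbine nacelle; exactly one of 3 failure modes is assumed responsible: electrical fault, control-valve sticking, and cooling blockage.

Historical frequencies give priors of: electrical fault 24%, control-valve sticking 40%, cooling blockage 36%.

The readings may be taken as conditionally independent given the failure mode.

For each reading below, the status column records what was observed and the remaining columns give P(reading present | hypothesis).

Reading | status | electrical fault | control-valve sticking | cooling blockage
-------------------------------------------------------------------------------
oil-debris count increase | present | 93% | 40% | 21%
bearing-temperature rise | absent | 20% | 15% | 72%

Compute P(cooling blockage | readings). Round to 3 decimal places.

0.063

Multiply each prior by the joint likelihood of the reading pattern (using 1 − P(present | H) for each absent reading):
  electrical fault: 0.24 × 0.93 × (1 − 0.20) = 0.17856
  control-valve sticking: 0.40 × 0.40 × (1 − 0.15) = 0.136
  cooling blockage: 0.36 × 0.21 × (1 − 0.72) = 0.021168
The unnormalized weights sum to 0.33573.
P(cooling blockage | evidence) = 0.021168 / 0.33573 ≈ 0.063.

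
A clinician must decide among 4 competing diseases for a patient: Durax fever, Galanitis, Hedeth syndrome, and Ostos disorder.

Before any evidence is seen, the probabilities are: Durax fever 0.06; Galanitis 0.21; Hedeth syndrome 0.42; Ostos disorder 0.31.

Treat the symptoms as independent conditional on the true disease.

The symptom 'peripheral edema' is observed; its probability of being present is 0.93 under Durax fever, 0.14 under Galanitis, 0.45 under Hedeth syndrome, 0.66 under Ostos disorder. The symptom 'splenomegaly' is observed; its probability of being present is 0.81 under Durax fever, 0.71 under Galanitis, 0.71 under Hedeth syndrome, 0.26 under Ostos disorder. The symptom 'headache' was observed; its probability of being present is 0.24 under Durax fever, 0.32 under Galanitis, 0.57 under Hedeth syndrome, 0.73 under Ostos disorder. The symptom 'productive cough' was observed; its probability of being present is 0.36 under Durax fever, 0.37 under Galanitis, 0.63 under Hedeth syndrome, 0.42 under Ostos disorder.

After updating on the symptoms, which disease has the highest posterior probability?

Hedeth syndrome

By Bayes' rule with conditional independence, the unnormalized weight for each hypothesis is prior × ∏ likelihoods:
  Durax fever: 0.06 × 0.93 × 0.81 × 0.24 × 0.36 = 0.0039051
  Galanitis: 0.21 × 0.14 × 0.71 × 0.32 × 0.37 = 0.0024715
  Hedeth syndrome: 0.42 × 0.45 × 0.71 × 0.57 × 0.63 = 0.048188
  Ostos disorder: 0.31 × 0.66 × 0.26 × 0.73 × 0.42 = 0.01631
The unnormalized weights sum to 0.070874.
P(Durax fever | evidence) ≈ 0.0039051 / 0.070874 ≈ 0.055
P(Galanitis | evidence) ≈ 0.0024715 / 0.070874 ≈ 0.035
P(Hedeth syndrome | evidence) ≈ 0.048188 / 0.070874 ≈ 0.680
P(Ostos disorder | evidence) ≈ 0.01631 / 0.070874 ≈ 0.230
The largest is 0.680, so Hedeth syndrome is most probable.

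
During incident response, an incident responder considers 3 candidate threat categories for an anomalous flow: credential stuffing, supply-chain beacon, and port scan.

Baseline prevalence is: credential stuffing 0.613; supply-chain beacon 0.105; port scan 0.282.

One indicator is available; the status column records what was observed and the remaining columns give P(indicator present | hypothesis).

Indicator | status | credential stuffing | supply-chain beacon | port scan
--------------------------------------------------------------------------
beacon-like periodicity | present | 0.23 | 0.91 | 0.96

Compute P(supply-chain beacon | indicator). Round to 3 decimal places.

Multiply each prior by the likelihood of the indicator:
  credential stuffing: 0.613 × 0.23 = 0.14099
  supply-chain beacon: 0.105 × 0.91 = 0.09555
  port scan: 0.282 × 0.96 = 0.27072
The unnormalized weights sum to 0.50726.
P(supply-chain beacon | evidence) = 0.09555 / 0.50726 ≈ 0.188.

0.188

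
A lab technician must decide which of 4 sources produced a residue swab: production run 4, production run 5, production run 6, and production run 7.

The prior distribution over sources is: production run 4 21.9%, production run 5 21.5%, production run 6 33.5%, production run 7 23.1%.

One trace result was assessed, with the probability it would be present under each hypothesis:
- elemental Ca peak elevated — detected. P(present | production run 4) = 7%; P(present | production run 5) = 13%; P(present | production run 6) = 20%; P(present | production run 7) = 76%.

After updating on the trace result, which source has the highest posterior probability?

By Bayes' rule, the unnormalized weight for each hypothesis is prior × likelihood:
  production run 4: 0.219 × 0.07 = 0.01533
  production run 5: 0.215 × 0.13 = 0.02795
  production run 6: 0.335 × 0.20 = 0.067
  production run 7: 0.231 × 0.76 = 0.17556
Normalizing constant Z = 0.01533 + 0.02795 + 0.067 + 0.17556 = 0.28584.
P(production run 4 | evidence) ≈ 0.01533 / 0.28584 ≈ 0.054
P(production run 5 | evidence) ≈ 0.02795 / 0.28584 ≈ 0.098
P(production run 6 | evidence) ≈ 0.067 / 0.28584 ≈ 0.234
P(production run 7 | evidence) ≈ 0.17556 / 0.28584 ≈ 0.614
The largest is 0.614, so production run 7 is most probable.

production run 7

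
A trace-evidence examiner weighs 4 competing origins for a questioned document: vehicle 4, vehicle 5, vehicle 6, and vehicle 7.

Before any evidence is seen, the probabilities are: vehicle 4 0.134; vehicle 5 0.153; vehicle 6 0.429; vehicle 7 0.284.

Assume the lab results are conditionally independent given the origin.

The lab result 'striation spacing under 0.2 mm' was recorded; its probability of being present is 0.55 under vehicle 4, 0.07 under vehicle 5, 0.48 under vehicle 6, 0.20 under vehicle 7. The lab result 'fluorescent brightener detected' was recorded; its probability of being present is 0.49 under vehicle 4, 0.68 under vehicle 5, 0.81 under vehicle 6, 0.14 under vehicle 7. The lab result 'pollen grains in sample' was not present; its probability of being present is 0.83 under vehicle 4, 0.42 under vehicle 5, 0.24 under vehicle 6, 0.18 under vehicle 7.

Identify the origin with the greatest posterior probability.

For each hypothesis, the unnormalized posterior weight is prior × product of the lab result likelihoods (using 1 − P(present | H) for each absent lab result):
  vehicle 4: 0.134 × 0.55 × 0.49 × (1 − 0.83) = 0.0061392
  vehicle 5: 0.153 × 0.07 × 0.68 × (1 − 0.42) = 0.004224
  vehicle 6: 0.429 × 0.48 × 0.81 × (1 − 0.24) = 0.12676
  vehicle 7: 0.284 × 0.20 × 0.14 × (1 − 0.18) = 0.0065206
Marginal likelihood of the evidence = 0.14365.
P(vehicle 4 | evidence) ≈ 0.0061392 / 0.14365 ≈ 0.043
P(vehicle 5 | evidence) ≈ 0.004224 / 0.14365 ≈ 0.029
P(vehicle 6 | evidence) ≈ 0.12676 / 0.14365 ≈ 0.882
P(vehicle 7 | evidence) ≈ 0.0065206 / 0.14365 ≈ 0.045
The largest is 0.882, so vehicle 6 is most probable.

vehicle 6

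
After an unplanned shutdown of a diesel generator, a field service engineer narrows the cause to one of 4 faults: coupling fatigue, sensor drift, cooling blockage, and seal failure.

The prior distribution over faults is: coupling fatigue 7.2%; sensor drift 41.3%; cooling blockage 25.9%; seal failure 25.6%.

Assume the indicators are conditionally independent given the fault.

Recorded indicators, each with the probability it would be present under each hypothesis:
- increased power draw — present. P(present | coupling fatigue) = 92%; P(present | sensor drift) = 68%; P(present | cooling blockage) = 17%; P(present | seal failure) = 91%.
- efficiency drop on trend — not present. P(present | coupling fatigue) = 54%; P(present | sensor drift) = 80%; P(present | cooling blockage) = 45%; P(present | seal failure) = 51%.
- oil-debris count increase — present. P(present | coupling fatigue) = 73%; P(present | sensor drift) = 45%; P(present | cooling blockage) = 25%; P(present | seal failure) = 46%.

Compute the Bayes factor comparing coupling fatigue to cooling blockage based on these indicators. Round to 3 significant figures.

The Bayes factor is the ratio of the joint likelihoods of the indicator pattern under the two hypotheses (using 1 − P(present | H) for each absent indicator).
  coupling fatigue: 0.92 × (1 − 0.54) × 0.73 = 0.30894
  cooling blockage: 0.17 × (1 − 0.45) × 0.25 = 0.023375
Bayes factor = 0.30894 / 0.023375 ≈ 13.2

13.2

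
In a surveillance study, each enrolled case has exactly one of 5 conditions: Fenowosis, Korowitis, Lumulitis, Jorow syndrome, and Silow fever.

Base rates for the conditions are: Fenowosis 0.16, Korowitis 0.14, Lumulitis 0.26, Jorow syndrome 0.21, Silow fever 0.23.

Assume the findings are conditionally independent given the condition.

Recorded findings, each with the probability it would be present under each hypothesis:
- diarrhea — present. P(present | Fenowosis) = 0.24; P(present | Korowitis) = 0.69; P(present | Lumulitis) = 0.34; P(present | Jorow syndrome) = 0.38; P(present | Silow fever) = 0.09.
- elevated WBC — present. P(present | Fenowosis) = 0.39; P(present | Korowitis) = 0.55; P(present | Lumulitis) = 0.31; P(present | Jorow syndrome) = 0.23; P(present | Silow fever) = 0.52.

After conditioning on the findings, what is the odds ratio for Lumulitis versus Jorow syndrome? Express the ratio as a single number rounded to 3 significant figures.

Unnormalized posterior weight (prior times the finding likelihoods) for each of the two hypotheses:
  Lumulitis: 0.26 × 0.34 × 0.31 = 0.027404
  Jorow syndrome: 0.21 × 0.38 × 0.23 = 0.018354
Odds(Lumulitis : Jorow syndrome) = 0.027404 / 0.018354 ≈ 1.49.

1.49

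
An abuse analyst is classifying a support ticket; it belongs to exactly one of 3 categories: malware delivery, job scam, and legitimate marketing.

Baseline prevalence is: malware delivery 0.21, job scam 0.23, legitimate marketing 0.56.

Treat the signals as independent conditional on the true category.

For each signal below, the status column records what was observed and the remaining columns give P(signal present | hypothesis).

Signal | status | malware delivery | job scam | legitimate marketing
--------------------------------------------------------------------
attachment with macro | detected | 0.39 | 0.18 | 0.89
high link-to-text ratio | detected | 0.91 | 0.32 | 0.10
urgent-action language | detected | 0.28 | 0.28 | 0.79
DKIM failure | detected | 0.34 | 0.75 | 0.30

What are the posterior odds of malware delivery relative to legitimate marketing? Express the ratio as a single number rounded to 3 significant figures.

Posterior odds equal prior odds times the likelihood ratio; only the two competing hypotheses matter.
  malware delivery: 0.21 × 0.39 × 0.91 × 0.28 × 0.34 = 0.0070952
  legitimate marketing: 0.56 × 0.89 × 0.10 × 0.79 × 0.30 = 0.011812
Odds(malware delivery : legitimate marketing) = 0.0070952 / 0.011812 ≈ 0.601.

0.601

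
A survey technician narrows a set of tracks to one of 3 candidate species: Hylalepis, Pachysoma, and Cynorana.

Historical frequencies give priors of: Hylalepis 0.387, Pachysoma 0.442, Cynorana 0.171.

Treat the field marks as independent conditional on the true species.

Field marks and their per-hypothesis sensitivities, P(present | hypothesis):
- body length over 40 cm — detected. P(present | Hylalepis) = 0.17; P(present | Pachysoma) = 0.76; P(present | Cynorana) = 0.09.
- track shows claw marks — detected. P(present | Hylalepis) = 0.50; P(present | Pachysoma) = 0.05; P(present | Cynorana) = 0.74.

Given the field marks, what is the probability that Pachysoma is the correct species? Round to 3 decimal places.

0.275

For each hypothesis, the unnormalized posterior weight is prior × product of the field mark likelihoods:
  Hylalepis: 0.387 × 0.17 × 0.50 = 0.032895
  Pachysoma: 0.442 × 0.76 × 0.05 = 0.016796
  Cynorana: 0.171 × 0.09 × 0.74 = 0.011389
The unnormalized weights sum to 0.06108.
P(Pachysoma | evidence) = 0.016796 / 0.06108 ≈ 0.275.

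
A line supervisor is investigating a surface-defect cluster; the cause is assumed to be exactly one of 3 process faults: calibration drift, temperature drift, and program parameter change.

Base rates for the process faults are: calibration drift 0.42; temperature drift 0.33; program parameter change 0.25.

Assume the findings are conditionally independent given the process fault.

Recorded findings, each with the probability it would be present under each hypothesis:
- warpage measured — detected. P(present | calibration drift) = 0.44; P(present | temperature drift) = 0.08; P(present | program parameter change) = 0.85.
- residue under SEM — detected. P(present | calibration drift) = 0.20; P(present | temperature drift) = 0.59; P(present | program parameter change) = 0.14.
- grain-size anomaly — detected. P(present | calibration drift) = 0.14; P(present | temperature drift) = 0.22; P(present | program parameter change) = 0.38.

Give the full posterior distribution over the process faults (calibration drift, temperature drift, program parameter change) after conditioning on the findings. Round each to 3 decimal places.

For each hypothesis, the unnormalized posterior weight is prior × product of the finding likelihoods:
  calibration drift: 0.42 × 0.44 × 0.20 × 0.14 = 0.0051744
  temperature drift: 0.33 × 0.08 × 0.59 × 0.22 = 0.0034267
  program parameter change: 0.25 × 0.85 × 0.14 × 0.38 = 0.011305
The unnormalized weights sum to 0.019906.
P(calibration drift | evidence) = 0.0051744 / 0.019906 ≈ 0.260
P(temperature drift | evidence) = 0.0034267 / 0.019906 ≈ 0.172
P(program parameter change | evidence) = 0.011305 / 0.019906 ≈ 0.568

0.260, 0.172, 0.568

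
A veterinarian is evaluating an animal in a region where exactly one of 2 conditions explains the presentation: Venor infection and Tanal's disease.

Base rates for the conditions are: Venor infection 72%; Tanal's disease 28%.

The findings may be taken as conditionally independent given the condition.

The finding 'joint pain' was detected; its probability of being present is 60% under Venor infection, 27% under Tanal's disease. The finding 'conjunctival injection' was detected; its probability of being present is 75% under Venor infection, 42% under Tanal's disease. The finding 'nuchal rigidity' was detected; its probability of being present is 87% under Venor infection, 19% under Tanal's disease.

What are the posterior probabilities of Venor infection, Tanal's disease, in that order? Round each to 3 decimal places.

0.979, 0.021

Multiply each prior by the joint likelihood of the evidence pattern:
  Venor infection: 0.72 × 0.60 × 0.75 × 0.87 = 0.28188
  Tanal's disease: 0.28 × 0.27 × 0.42 × 0.19 = 0.0060329
The unnormalized weights sum to 0.28791.
P(Venor infection | evidence) = 0.28188 / 0.28791 ≈ 0.979
P(Tanal's disease | evidence) = 0.0060329 / 0.28791 ≈ 0.021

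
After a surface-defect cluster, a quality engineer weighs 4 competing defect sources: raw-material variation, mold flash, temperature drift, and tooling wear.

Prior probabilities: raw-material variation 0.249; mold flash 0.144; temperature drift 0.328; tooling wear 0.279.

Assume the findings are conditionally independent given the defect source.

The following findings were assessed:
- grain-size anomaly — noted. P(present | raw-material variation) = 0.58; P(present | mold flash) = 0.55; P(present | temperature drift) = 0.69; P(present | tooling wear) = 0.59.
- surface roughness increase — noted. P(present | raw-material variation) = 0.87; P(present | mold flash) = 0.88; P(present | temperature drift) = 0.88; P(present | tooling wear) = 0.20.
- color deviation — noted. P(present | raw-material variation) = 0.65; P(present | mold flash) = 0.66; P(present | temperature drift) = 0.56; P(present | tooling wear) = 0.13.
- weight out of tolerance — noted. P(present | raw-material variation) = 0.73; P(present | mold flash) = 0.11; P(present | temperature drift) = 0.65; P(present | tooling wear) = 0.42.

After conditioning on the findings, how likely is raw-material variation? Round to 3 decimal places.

For each hypothesis, the unnormalized posterior weight is prior × product of the finding likelihoods:
  raw-material variation: 0.249 × 0.58 × 0.87 × 0.65 × 0.73 = 0.059619
  mold flash: 0.144 × 0.55 × 0.88 × 0.66 × 0.11 = 0.0050599
  temperature drift: 0.328 × 0.69 × 0.88 × 0.56 × 0.65 = 0.072495
  tooling wear: 0.279 × 0.59 × 0.20 × 0.13 × 0.42 = 0.0017975
The unnormalized weights sum to 0.13897.
P(raw-material variation | evidence) = 0.059619 / 0.13897 ≈ 0.429.

0.429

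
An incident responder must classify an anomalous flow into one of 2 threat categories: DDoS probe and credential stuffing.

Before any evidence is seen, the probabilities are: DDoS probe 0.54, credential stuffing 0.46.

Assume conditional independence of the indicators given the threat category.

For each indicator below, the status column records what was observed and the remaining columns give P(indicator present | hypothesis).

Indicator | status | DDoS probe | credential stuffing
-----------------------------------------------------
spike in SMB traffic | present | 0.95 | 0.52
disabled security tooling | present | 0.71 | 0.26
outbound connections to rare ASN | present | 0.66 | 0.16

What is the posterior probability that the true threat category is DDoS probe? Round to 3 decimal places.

By Bayes' rule with conditional independence, the unnormalized weight for each hypothesis is prior × ∏ likelihoods:
  DDoS probe: 0.54 × 0.95 × 0.71 × 0.66 = 0.24039
  credential stuffing: 0.46 × 0.52 × 0.26 × 0.16 = 0.0099507
Normalizing constant Z = 0.24039 + 0.0099507 = 0.25034.
P(DDoS probe | evidence) = 0.24039 / 0.25034 ≈ 0.960.

0.960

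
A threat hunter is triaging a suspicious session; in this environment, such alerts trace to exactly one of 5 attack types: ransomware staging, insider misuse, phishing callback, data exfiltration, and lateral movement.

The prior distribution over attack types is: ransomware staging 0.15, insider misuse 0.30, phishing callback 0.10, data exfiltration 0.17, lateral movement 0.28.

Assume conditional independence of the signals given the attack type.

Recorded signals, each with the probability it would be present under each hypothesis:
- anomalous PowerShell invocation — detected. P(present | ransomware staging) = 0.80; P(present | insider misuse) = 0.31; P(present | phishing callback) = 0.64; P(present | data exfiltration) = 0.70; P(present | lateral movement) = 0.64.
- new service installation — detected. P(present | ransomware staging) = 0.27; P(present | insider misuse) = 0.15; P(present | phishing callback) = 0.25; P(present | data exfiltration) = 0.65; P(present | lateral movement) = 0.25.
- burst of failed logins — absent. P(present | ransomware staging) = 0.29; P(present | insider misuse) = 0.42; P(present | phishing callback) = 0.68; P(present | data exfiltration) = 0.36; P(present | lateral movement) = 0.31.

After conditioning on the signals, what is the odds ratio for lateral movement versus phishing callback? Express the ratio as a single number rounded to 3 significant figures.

The normalizing constant cancels in an odds ratio, so compute prior × likelihood for the two hypotheses only (using 1 − P(present | H) for each absent signal):
  lateral movement: 0.28 × 0.64 × 0.25 × (1 − 0.31) = 0.030912
  phishing callback: 0.10 × 0.64 × 0.25 × (1 − 0.68) = 0.00512
Posterior odds = 0.030912 / 0.00512 ≈ 6.04.

6.04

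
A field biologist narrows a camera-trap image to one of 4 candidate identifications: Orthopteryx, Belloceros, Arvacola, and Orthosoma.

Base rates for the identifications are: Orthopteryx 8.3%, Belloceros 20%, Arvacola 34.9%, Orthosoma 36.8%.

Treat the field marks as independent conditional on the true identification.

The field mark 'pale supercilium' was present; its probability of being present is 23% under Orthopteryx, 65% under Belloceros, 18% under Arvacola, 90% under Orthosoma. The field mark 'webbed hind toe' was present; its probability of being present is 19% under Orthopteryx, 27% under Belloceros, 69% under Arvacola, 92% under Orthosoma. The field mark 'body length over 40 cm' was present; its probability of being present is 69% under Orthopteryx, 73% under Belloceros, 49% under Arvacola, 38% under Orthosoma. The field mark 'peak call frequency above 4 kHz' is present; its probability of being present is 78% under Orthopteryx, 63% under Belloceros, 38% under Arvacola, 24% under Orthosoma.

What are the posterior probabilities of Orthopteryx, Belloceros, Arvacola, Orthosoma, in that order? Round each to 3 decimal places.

By Bayes' rule with conditional independence, the unnormalized weight for each hypothesis is prior × ∏ likelihoods:
  Orthopteryx: 0.083 × 0.23 × 0.19 × 0.69 × 0.78 = 0.0019521
  Belloceros: 0.200 × 0.65 × 0.27 × 0.73 × 0.63 = 0.016142
  Arvacola: 0.349 × 0.18 × 0.69 × 0.49 × 0.38 = 0.008071
  Orthosoma: 0.368 × 0.90 × 0.92 × 0.38 × 0.24 = 0.027789
The unnormalized weights sum to 0.053955.
P(Orthopteryx | evidence) = 0.0019521 / 0.053955 ≈ 0.036
P(Belloceros | evidence) = 0.016142 / 0.053955 ≈ 0.299
P(Arvacola | evidence) = 0.008071 / 0.053955 ≈ 0.150
P(Orthosoma | evidence) = 0.027789 / 0.053955 ≈ 0.515

0.036, 0.299, 0.150, 0.515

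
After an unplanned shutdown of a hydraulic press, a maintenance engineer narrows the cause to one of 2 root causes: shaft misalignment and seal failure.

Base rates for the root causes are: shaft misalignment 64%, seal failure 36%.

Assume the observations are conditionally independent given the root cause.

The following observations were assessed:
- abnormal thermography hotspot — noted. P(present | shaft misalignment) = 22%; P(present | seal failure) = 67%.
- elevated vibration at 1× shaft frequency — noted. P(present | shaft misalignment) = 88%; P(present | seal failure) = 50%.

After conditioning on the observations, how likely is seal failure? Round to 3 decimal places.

0.493

For each hypothesis, the unnormalized posterior weight is prior × product of the observation likelihoods:
  shaft misalignment: 0.64 × 0.22 × 0.88 = 0.1239
  seal failure: 0.36 × 0.67 × 0.50 = 0.1206
Normalizing constant Z = 0.1239 + 0.1206 = 0.2445.
P(seal failure | evidence) = 0.1206 / 0.2445 ≈ 0.493.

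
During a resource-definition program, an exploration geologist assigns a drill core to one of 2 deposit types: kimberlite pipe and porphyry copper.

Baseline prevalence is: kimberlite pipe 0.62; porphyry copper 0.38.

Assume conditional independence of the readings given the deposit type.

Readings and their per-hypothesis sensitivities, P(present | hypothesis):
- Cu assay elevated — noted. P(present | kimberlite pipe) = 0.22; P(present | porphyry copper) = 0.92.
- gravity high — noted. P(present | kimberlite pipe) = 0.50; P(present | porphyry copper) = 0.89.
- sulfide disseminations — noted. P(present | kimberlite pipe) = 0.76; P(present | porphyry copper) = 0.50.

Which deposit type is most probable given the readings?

By Bayes' rule with conditional independence, the unnormalized weight for each hypothesis is prior × ∏ likelihoods:
  kimberlite pipe: 0.62 × 0.22 × 0.50 × 0.76 = 0.051832
  porphyry copper: 0.38 × 0.92 × 0.89 × 0.50 = 0.15557
Normalizing constant Z = 0.051832 + 0.15557 = 0.2074.
P(kimberlite pipe | evidence) ≈ 0.051832 / 0.2074 ≈ 0.250
P(porphyry copper | evidence) ≈ 0.15557 / 0.2074 ≈ 0.750
The largest is 0.750, so porphyry copper is most probable.

porphyry copper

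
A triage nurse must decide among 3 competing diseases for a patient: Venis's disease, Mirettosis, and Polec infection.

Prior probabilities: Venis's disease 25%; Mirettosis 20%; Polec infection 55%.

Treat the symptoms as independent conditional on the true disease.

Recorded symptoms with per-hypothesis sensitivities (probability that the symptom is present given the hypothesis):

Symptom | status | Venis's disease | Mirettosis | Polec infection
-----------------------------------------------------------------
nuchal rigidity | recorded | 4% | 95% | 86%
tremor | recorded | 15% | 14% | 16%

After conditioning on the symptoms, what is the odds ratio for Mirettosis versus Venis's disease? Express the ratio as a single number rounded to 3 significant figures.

17.7

Unnormalized posterior weight (prior times the symptom likelihoods) for each of the two hypotheses:
  Mirettosis: 0.20 × 0.95 × 0.14 = 0.0266
  Venis's disease: 0.25 × 0.04 × 0.15 = 0.0015
Posterior odds = 0.0266 / 0.0015 ≈ 17.7.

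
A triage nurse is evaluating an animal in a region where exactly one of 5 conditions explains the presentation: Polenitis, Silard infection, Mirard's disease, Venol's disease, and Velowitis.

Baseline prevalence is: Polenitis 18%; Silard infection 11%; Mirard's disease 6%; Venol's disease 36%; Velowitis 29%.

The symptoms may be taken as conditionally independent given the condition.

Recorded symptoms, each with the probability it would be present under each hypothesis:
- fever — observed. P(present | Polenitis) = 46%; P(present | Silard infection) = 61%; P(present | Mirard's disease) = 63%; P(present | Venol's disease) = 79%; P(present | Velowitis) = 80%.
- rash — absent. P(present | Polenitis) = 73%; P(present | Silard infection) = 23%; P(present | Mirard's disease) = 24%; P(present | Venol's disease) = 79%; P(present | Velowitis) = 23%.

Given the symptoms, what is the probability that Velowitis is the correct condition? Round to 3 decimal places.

0.524

Multiply each prior by the joint likelihood of the symptom pattern (using 1 − P(present | H) for each absent symptom):
  Polenitis: 0.18 × 0.46 × (1 − 0.73) = 0.022356
  Silard infection: 0.11 × 0.61 × (1 − 0.23) = 0.051667
  Mirard's disease: 0.06 × 0.63 × (1 − 0.24) = 0.028728
  Venol's disease: 0.36 × 0.79 × (1 − 0.79) = 0.059724
  Velowitis: 0.29 × 0.80 × (1 − 0.23) = 0.17864
Marginal likelihood of the evidence = 0.34112.
P(Velowitis | evidence) = 0.17864 / 0.34112 ≈ 0.524.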